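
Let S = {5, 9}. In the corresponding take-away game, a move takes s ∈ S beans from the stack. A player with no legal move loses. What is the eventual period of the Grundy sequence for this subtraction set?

14

G(0) = 0
G(1) = mex{} = 0
G(2) = mex{} = 0
G(3) = mex{} = 0
G(4) = mex{} = 0
G(5) = mex{0} = 1
G(6) = mex{0} = 1
G(7) = mex{0} = 1
G(8) = mex{0} = 1
G(9) = mex{0,0} = 1
G(10) = mex{1,0} = 2
G(11) = mex{1,0} = 2
G(12) = mex{1,0} = 2
G(13) = mex{1,0} = 2
G(14) = mex{1,1} = 0
G(15) = mex{2,1} = 0
G(16) = mex{2,1} = 0
G(17) = mex{2,1} = 0
G(18) = mex{2,1} = 0
G(19) = mex{0,2} = 1
G(20) = mex{0,2} = 1
G(21) = mex{0,2} = 1
G(22) = mex{0,2} = 1
G(23) = mex{0,0} = 1
G(24) = mex{1,0} = 2
G(25) = mex{1,0} = 2
G(26) = mex{1,0} = 2
G(27) = mex{1,0} = 2
G(28) = mex{1,1} = 0
G(29) = mex{2,1} = 0
G(n+14) = G(n) holds for n = 0,…,8 (a full window of length max(S) = 9), so the sequence is purely periodic with period 14.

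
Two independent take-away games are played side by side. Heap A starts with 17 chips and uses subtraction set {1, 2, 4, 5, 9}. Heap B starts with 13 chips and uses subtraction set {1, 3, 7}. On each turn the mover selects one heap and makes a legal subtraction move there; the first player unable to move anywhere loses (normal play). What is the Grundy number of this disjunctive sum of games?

0

Heap A, S = {1, 2, 4, 5, 9}:
n :  0  1  2  3  4  5  6  7  8  9 10 11 12 13 14 15 16 17
G :  0  1  2  0  1  2  0  1  2  3  4  5  3  0  1  2  0  1
G_A(17) = 1.
Heap B, S = {1, 3, 7}:
G(0) = 0
G(1) = mex{0} = 1
G(2) = mex{1} = 0
G(3) = mex{0,0} = 1
G(4) = mex{1,1} = 0
G(5) = mex{0,0} = 1
G(6) = mex{1,1} = 0
G(7) = mex{0,0,0} = 1
G(8) = mex{1,1,1} = 0
G(9) = mex{0,0,0} = 1
G(10) = mex{1,1,1} = 0
G(11) = mex{0,0,0} = 1
G(12) = mex{1,1,1} = 0
G(13) = mex{0,0,0} = 1
G_B(13) = 1.
Combined Grundy value = 1 ⊕ 1 = 0.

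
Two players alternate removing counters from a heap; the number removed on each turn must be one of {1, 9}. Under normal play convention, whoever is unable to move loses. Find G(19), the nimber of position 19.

1

G(0) = 0
G(1) = mex{0} = 1
G(2) = mex{1} = 0
G(3) = mex{0} = 1
G(4) = mex{1} = 0
G(5) = mex{0} = 1
G(6) = mex{1} = 0
G(7) = mex{0} = 1
G(8) = mex{1} = 0
G(9) = mex{0,0} = 1
G(10) = mex{1,1} = 0
G(11) = mex{0,0} = 1
G(12) = mex{1,1} = 0
G(13) = mex{0,0} = 1
G(14) = mex{1,1} = 0
G(15) = mex{0,0} = 1
G(16) = mex{1,1} = 0
G(17) = mex{0,0} = 1
G(18) = mex{1,1} = 0
G(19) = mex{0,0} = 1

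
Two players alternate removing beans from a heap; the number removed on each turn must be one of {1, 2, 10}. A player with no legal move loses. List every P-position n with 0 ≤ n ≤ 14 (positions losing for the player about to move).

G(0) = 0
G(1) = mex{0} = 1
G(2) = mex{1,0} = 2
G(3) = mex{2,1} = 0
G(4) = mex{0,2} = 1
G(5) = mex{1,0} = 2
G(6) = mex{2,1} = 0
G(7) = mex{0,2} = 1
G(8) = mex{1,0} = 2
G(9) = mex{2,1} = 0
G(10) = mex{0,2,0} = 1
G(11) = mex{1,0,1} = 2
G(12) = mex{2,1,2} = 0
G(13) = mex{0,2,0} = 1
G(14) = mex{1,0,1} = 2
P-positions are exactly the n with G(n) = 0.

0, 3, 6, 9, 12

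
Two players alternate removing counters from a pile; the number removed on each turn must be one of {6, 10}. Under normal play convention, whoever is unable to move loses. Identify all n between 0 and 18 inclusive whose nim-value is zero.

n :  0  1  2  3  4  5  6  7  8  9 10 11 12 13 14 15 16 17 18
G :  0  0  0  0  0  0  1  1  1  1  1  1  2  2  2  2  0  0  0
P-positions are exactly the n with G(n) = 0.

0, 1, 2, 3, 4, 5, 16, 17, 18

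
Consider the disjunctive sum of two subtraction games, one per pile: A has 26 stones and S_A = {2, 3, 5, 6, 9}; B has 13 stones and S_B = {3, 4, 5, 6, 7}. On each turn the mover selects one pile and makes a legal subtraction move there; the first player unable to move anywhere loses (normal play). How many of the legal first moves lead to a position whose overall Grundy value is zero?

0

Pile A, S = {2, 3, 5, 6, 9}:
G(0) = 0
G(1) = mex{} = 0
G(2) = mex{0} = 1
G(3) = mex{0,0} = 1
G(4) = mex{1,0} = 2
G(5) = mex{1,1,0} = 2
G(6) = mex{2,1,0,0} = 3
G(7) = mex{2,2,1,0} = 3
G(8) = mex{3,2,1,1} = 0
G(9) = mex{3,3,2,1,0} = 4
G(10) = mex{0,3,2,2,0} = 1
G(11) = mex{4,0,3,2,1} = 5
G(12) = mex{1,4,3,3,1} = 0
G(13) = mex{5,1,0,3,2} = 4
G(14) = mex{0,5,4,0,2} = 1
G(15) = mex{4,0,1,4,3} = 2
G(16) = mex{1,4,5,1,3} = 0
G(17) = mex{2,1,0,5,0} = 3
G(18) = mex{0,2,4,0,4} = 1
G(19) = mex{3,0,1,4,1} = 2
G(20) = mex{1,3,2,1,5} = 0
G(21) = mex{2,1,0,2,0} = 3
G(22) = mex{0,2,3,0,4} = 1
G(23) = mex{3,0,1,3,1} = 2
G(24) = mex{1,3,2,1,2} = 0
G(25) = mex{2,1,0,2,0} = 3
G(26) = mex{0,2,3,0,3} = 1
G_A(26) = 1.
Pile B, S = {3, 4, 5, 6, 7}:
G(0) = 0
G(1) = mex{} = 0
G(2) = mex{} = 0
G(3) = mex{0} = 1
G(4) = mex{0,0} = 1
G(5) = mex{0,0,0} = 1
G(6) = mex{1,0,0,0} = 2
G(7) = mex{1,1,0,0,0} = 2
G(8) = mex{1,1,1,0,0} = 2
G(9) = mex{2,1,1,1,0} = 3
G(10) = mex{2,2,1,1,1} = 0
G(11) = mex{2,2,2,1,1} = 0
G(12) = mex{3,2,2,2,1} = 0
G(13) = mex{0,3,2,2,2} = 1
G_B(13) = 1.
Combined Grundy value = 1 ⊕ 1 = 0.
A winning move leaves total XOR = 0, i.e. changes one component's Grundy value g to g ⊕ X where X is the current total.
Pile A: target g' = 1⊕0 = 1, but every legal move changes the Grundy value (mex property), so 0 moves.
Pile B: target g' = 1⊕0 = 1, but every legal move changes the Grundy value (mex property), so 0 moves.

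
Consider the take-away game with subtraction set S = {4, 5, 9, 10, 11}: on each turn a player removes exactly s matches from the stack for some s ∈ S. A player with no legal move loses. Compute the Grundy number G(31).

G(0) = 0
G(1) = mex{} = 0
G(2) = mex{} = 0
G(3) = mex{} = 0
G(4) = mex{0} = 1
G(5) = mex{0,0} = 1
G(6) = mex{0,0} = 1
G(7) = mex{0,0} = 1
G(8) = mex{1,0} = 2
G(9) = mex{1,1,0} = 2
G(10) = mex{1,1,0,0} = 2
G(11) = mex{1,1,0,0,0} = 2
G(12) = mex{2,1,0,0,0} = 3
G(13) = mex{2,2,1,0,0} = 3
G(14) = mex{2,2,1,1,0} = 3
G(15) = mex{2,2,1,1,1} = 0
G(16) = mex{3,2,1,1,1} = 0
G(17) = mex{3,3,2,1,1} = 0
G(18) = mex{3,3,2,2,1} = 0
G(19) = mex{0,3,2,2,2} = 1
G(20) = mex{0,0,2,2,2} = 1
G(21) = mex{0,0,3,2,2} = 1
G(22) = mex{0,0,3,3,2} = 1
G(23) = mex{1,0,3,3,3} = 2
G(24) = mex{1,1,0,3,3} = 2
G(25) = mex{1,1,0,0,3} = 2
G(26) = mex{1,1,0,0,0} = 2
G(27) = mex{2,1,0,0,0} = 3
G(28) = mex{2,2,1,0,0} = 3
G(29) = mex{2,2,1,1,0} = 3
G(30) = mex{2,2,1,1,1} = 0
G(31) = mex{3,2,1,1,1} = 0

0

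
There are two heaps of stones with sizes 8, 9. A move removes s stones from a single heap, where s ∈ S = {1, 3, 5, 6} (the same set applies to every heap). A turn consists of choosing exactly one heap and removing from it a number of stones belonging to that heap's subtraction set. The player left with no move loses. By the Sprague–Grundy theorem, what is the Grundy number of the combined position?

1

All heaps use S = {1, 3, 5, 6}:
n : 0 1 2 3 4 5 6 7 8 9
G : 0 1 0 1 0 1 2 3 2 3
Heap A: G(8) = 2.
Heap B: G(9) = 3.
Combined Grundy value = 2 ⊕ 3 = 1.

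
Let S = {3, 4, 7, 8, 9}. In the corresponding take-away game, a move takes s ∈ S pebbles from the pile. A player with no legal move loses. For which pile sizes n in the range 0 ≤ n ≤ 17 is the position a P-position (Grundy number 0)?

0, 1, 2, 12, 13, 14

G(0) = 0
G(1) = mex{} = 0
G(2) = mex{} = 0
G(3) = mex{0} = 1
G(4) = mex{0,0} = 1
G(5) = mex{0,0} = 1
G(6) = mex{1,0} = 2
G(7) = mex{1,1,0} = 2
G(8) = mex{1,1,0,0} = 2
G(9) = mex{2,1,0,0,0} = 3
G(10) = mex{2,2,1,0,0} = 3
G(11) = mex{2,2,1,1,0} = 3
G(12) = mex{3,2,1,1,1} = 0
G(13) = mex{3,3,2,1,1} = 0
G(14) = mex{3,3,2,2,1} = 0
G(15) = mex{0,3,2,2,2} = 1
G(16) = mex{0,0,3,2,2} = 1
G(17) = mex{0,0,3,3,2} = 1
P-positions are exactly the n with G(n) = 0.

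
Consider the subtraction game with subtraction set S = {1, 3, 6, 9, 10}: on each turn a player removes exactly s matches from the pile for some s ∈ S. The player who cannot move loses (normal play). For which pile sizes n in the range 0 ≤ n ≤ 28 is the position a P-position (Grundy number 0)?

n :  0  1  2  3  4  5  6  7  8  9 10 11 12 13 14 15 16 17 18 19 20 21 22 23 24 25 26 27 28
G :  0  1  0  1  0  1  2  3  2  3  2  3  4  5  4  0  1  0  1  0  1  2  3  2  3  2  3  4  5
P-positions are exactly the n with G(n) = 0.

0, 2, 4, 15, 17, 19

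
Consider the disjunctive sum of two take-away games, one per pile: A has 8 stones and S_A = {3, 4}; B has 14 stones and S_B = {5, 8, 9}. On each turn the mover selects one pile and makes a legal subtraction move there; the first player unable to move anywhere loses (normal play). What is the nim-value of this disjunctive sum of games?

0

Pile A, S = {3, 4}:
n : 0 1 2 3 4 5 6 7 8
G : 0 0 0 1 1 1 2 0 0
G_A(8) = 0.
Pile B, S = {5, 8, 9}:
n :  0  1  2  3  4  5  6  7  8  9 10 11 12 13 14
G :  0  0  0  0  0  1  1  1  1  1  2  2  2  2  0
G_B(14) = 0.
Combined Grundy value = 0 ⊕ 0 = 0.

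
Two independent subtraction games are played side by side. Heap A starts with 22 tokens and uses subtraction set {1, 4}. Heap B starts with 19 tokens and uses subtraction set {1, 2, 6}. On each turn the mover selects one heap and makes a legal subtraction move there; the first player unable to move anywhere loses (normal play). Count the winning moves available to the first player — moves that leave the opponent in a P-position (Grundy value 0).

1

Heap A, S = {1, 4}:
G(0) = 0
G(1) = mex{0} = 1
G(2) = mex{1} = 0
G(3) = mex{0} = 1
G(4) = mex{1,0} = 2
G(5) = mex{2,1} = 0
G(6) = mex{0,0} = 1
G(7) = mex{1,1} = 0
G(8) = mex{0,2} = 1
G(9) = mex{1,0} = 2
G(10) = mex{2,1} = 0
G(11) = mex{0,0} = 1
G(12) = mex{1,1} = 0
G(13) = mex{0,2} = 1
G(14) = mex{1,0} = 2
G(15) = mex{2,1} = 0
G(16) = mex{0,0} = 1
G(17) = mex{1,1} = 0
G(18) = mex{0,2} = 1
G(19) = mex{1,0} = 2
G(20) = mex{2,1} = 0
G(21) = mex{0,0} = 1
G(22) = mex{1,1} = 0
G_A(22) = 0.
Heap B, S = {1, 2, 6}:
n :  0  1  2  3  4  5  6  7  8  9 10 11 12 13 14 15 16 17 18 19
G :  0  1  2  0  1  2  3  0  1  2  0  1  2  3  0  1  2  0  1  2
G_B(19) = 2.
Combined Grundy value = 0 ⊕ 2 = 2.
A winning move leaves total XOR = 0, i.e. changes one component's Grundy value g to g ⊕ X where X is the current total.
Heap A: need g' = 0⊕2 = 2. Options: 22−1→G=1, 22−4→G=1. Hits: 0.
Heap B: need g' = 2⊕2 = 0. Options: 19−1→G=1, 19−2→G=0, 19−6→G=3. Hits: 1.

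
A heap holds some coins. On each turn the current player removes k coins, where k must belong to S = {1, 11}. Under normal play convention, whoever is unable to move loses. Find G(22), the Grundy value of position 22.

G(0) = 0
G(1) = mex{0} = 1
G(2) = mex{1} = 0
G(3) = mex{0} = 1
G(4) = mex{1} = 0
G(5) = mex{0} = 1
G(6) = mex{1} = 0
G(7) = mex{0} = 1
G(8) = mex{1} = 0
G(9) = mex{0} = 1
G(10) = mex{1} = 0
G(11) = mex{0,0} = 1
G(12) = mex{1,1} = 0
G(13) = mex{0,0} = 1
G(14) = mex{1,1} = 0
G(15) = mex{0,0} = 1
G(16) = mex{1,1} = 0
G(17) = mex{0,0} = 1
G(18) = mex{1,1} = 0
G(19) = mex{0,0} = 1
G(20) = mex{1,1} = 0
G(21) = mex{0,0} = 1
G(22) = mex{1,1} = 0

0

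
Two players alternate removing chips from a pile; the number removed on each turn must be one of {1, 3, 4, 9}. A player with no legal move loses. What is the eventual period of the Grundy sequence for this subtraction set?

G(0) = 0
G(1) = mex{0} = 1
G(2) = mex{1} = 0
G(3) = mex{0,0} = 1
G(4) = mex{1,1,0} = 2
G(5) = mex{2,0,1} = 3
G(6) = mex{3,1,0} = 2
G(7) = mex{2,2,1} = 0
G(8) = mex{0,3,2} = 1
G(9) = mex{1,2,3,0} = 4
G(10) = mex{4,0,2,1} = 3
G(11) = mex{3,1,0,0} = 2
G(12) = mex{2,4,1,1} = 0
G(13) = mex{0,3,4,2} = 1
G(14) = mex{1,2,3,3} = 0
G(15) = mex{0,0,2,2} = 1
G(16) = mex{1,1,0,0} = 2
G(17) = mex{2,0,1,1} = 3
G(18) = mex{3,1,0,4} = 2
G(19) = mex{2,2,1,3} = 0
G(20) = mex{0,3,2,2} = 1
G(21) = mex{1,2,3,0} = 4
G(22) = mex{4,0,2,1} = 3
G(23) = mex{3,1,0,0} = 2
G(24) = mex{2,4,1,1} = 0
G(25) = mex{0,3,4,2} = 1
G(n+12) = G(n) holds for n = 0,…,8 (a full window of length max(S) = 9), so the sequence is purely periodic with period 12.

12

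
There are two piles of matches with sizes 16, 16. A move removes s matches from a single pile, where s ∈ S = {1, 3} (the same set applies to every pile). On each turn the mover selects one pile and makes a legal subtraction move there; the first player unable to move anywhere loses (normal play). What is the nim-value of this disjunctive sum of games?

0

All piles use S = {1, 3}:
G(0) = 0
G(1) = mex{0} = 1
G(2) = mex{1} = 0
G(3) = mex{0,0} = 1
G(4) = mex{1,1} = 0
G(5) = mex{0,0} = 1
G(6) = mex{1,1} = 0
G(7) = mex{0,0} = 1
G(8) = mex{1,1} = 0
G(9) = mex{0,0} = 1
G(10) = mex{1,1} = 0
G(11) = mex{0,0} = 1
G(12) = mex{1,1} = 0
G(13) = mex{0,0} = 1
G(14) = mex{1,1} = 0
G(15) = mex{0,0} = 1
G(16) = mex{1,1} = 0
Pile A: G(16) = 0.
Pile B: G(16) = 0.
Combined Grundy value = 0 ⊕ 0 = 0.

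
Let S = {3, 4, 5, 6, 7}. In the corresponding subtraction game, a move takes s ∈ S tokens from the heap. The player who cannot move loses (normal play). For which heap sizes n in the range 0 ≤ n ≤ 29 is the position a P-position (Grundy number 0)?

G(0) = 0
G(1) = mex{} = 0
G(2) = mex{} = 0
G(3) = mex{0} = 1
G(4) = mex{0,0} = 1
G(5) = mex{0,0,0} = 1
G(6) = mex{1,0,0,0} = 2
G(7) = mex{1,1,0,0,0} = 2
G(8) = mex{1,1,1,0,0} = 2
G(9) = mex{2,1,1,1,0} = 3
G(10) = mex{2,2,1,1,1} = 0
G(11) = mex{2,2,2,1,1} = 0
G(12) = mex{3,2,2,2,1} = 0
G(13) = mex{0,3,2,2,2} = 1
G(14) = mex{0,0,3,2,2} = 1
G(15) = mex{0,0,0,3,2} = 1
G(16) = mex{1,0,0,0,3} = 2
G(17) = mex{1,1,0,0,0} = 2
G(18) = mex{1,1,1,0,0} = 2
G(19) = mex{2,1,1,1,0} = 3
G(20) = mex{2,2,1,1,1} = 0
G(21) = mex{2,2,2,1,1} = 0
G(22) = mex{3,2,2,2,1} = 0
G(23) = mex{0,3,2,2,2} = 1
G(24) = mex{0,0,3,2,2} = 1
G(25) = mex{0,0,0,3,2} = 1
G(26) = mex{1,0,0,0,3} = 2
G(27) = mex{1,1,0,0,0} = 2
G(28) = mex{1,1,1,0,0} = 2
G(29) = mex{2,1,1,1,0} = 3
P-positions are exactly the n with G(n) = 0.

0, 1, 2, 10, 11, 12, 20, 21, 22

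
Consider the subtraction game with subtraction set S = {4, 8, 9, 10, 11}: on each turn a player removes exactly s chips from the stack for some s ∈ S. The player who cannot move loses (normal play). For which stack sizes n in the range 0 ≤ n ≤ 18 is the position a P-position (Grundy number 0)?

G(0) = 0
G(1) = mex{} = 0
G(2) = mex{} = 0
G(3) = mex{} = 0
G(4) = mex{0} = 1
G(5) = mex{0} = 1
G(6) = mex{0} = 1
G(7) = mex{0} = 1
G(8) = mex{1,0} = 2
G(9) = mex{1,0,0} = 2
G(10) = mex{1,0,0,0} = 2
G(11) = mex{1,0,0,0,0} = 2
G(12) = mex{2,1,0,0,0} = 3
G(13) = mex{2,1,1,0,0} = 3
G(14) = mex{2,1,1,1,0} = 3
G(15) = mex{2,1,1,1,1} = 0
G(16) = mex{3,2,1,1,1} = 0
G(17) = mex{3,2,2,1,1} = 0
G(18) = mex{3,2,2,2,1} = 0
P-positions are exactly the n with G(n) = 0.

0, 1, 2, 3, 15, 16, 17, 18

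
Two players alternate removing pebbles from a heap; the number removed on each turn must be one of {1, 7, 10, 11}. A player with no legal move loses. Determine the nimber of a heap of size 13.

G(0) = 0
G(1) = mex{0} = 1
G(2) = mex{1} = 0
G(3) = mex{0} = 1
G(4) = mex{1} = 0
G(5) = mex{0} = 1
G(6) = mex{1} = 0
G(7) = mex{0,0} = 1
G(8) = mex{1,1} = 0
G(9) = mex{0,0} = 1
G(10) = mex{1,1,0} = 2
G(11) = mex{2,0,1,0} = 3
G(12) = mex{3,1,0,1} = 2
G(13) = mex{2,0,1,0} = 3

3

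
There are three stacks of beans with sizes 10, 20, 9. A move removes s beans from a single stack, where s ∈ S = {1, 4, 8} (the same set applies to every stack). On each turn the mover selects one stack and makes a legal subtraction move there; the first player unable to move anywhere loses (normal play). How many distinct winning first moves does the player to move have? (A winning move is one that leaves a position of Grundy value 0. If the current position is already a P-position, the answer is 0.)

0

All stacks use S = {1, 4, 8}:
n :  0  1  2  3  4  5  6  7  8  9 10 11 12 13 14 15 16 17 18 19 20
G :  0  1  0  1  2  0  1  0  1  2  3  2  0  1  0  1  2  0  1  0  1
Stack A: G(10) = 3.
Stack B: G(20) = 1.
Stack C: G(9) = 2.
Combined Grundy value = 3 ⊕ 1 ⊕ 2 = 0.
A winning move leaves total XOR = 0, i.e. changes one component's Grundy value g to g ⊕ X where X is the current total.
Stack A: target g' = 3⊕0 = 3, but every legal move changes the Grundy value (mex property), so 0 moves.
Stack B: target g' = 1⊕0 = 1, but every legal move changes the Grundy value (mex property), so 0 moves.
Stack C: target g' = 2⊕0 = 2, but every legal move changes the Grundy value (mex property), so 0 moves.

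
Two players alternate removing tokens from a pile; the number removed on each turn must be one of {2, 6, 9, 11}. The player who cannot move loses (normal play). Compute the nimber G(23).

1

G(0) = 0
G(1) = mex{} = 0
G(2) = mex{0} = 1
G(3) = mex{0} = 1
G(4) = mex{1} = 0
G(5) = mex{1} = 0
G(6) = mex{0,0} = 1
G(7) = mex{0,0} = 1
G(8) = mex{1,1} = 0
G(9) = mex{1,1,0} = 2
G(10) = mex{0,0,0} = 1
G(11) = mex{2,0,1,0} = 3
G(12) = mex{1,1,1,0} = 2
G(13) = mex{3,1,0,1} = 2
G(14) = mex{2,0,0,1} = 3
G(15) = mex{2,2,1,0} = 3
G(16) = mex{3,1,1,0} = 2
G(17) = mex{3,3,0,1} = 2
G(18) = mex{2,2,2,1} = 0
G(19) = mex{2,2,1,0} = 3
G(20) = mex{0,3,3,2} = 1
G(21) = mex{3,3,2,1} = 0
G(22) = mex{1,2,2,3} = 0
G(23) = mex{0,2,3,2} = 1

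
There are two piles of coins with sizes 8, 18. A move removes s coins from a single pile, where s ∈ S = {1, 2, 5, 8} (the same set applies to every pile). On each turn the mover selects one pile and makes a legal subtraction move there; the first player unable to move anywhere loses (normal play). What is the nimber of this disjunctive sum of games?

All piles use S = {1, 2, 5, 8}:
n :  0  1  2  3  4  5  6  7  8  9 10 11 12 13 14 15 16 17 18
G :  0  1  2  0  1  2  0  1  2  0  1  2  0  1  2  0  1  2  0
Pile A: G(8) = 2.
Pile B: G(18) = 0.
Combined Grundy value = 2 ⊕ 0 = 2.

2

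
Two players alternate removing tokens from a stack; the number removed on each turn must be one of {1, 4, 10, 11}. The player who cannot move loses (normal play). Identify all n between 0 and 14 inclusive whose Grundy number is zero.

n :  0  1  2  3  4  5  6  7  8  9 10 11 12 13 14
G :  0  1  0  1  2  0  1  0  1  2  3  2  3  4  0
P-positions are exactly the n with G(n) = 0.

0, 2, 5, 7, 14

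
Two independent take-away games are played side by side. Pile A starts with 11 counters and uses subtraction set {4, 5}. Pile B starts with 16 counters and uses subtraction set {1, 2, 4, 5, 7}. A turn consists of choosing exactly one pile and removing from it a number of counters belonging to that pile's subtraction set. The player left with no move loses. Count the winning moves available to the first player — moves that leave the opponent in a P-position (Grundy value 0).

5

Pile A, S = {4, 5}:
n :  0  1  2  3  4  5  6  7  8  9 10 11
G :  0  0  0  0  1  1  1  1  2  0  0  0
G_A(11) = 0.
Pile B, S = {1, 2, 4, 5, 7}:
G(0) = 0
G(1) = mex{0} = 1
G(2) = mex{1,0} = 2
G(3) = mex{2,1} = 0
G(4) = mex{0,2,0} = 1
G(5) = mex{1,0,1,0} = 2
G(6) = mex{2,1,2,1} = 0
G(7) = mex{0,2,0,2,0} = 1
G(8) = mex{1,0,1,0,1} = 2
G(9) = mex{2,1,2,1,2} = 0
G(10) = mex{0,2,0,2,0} = 1
G(11) = mex{1,0,1,0,1} = 2
G(12) = mex{2,1,2,1,2} = 0
G(13) = mex{0,2,0,2,0} = 1
G(14) = mex{1,0,1,0,1} = 2
G(15) = mex{2,1,2,1,2} = 0
G(16) = mex{0,2,0,2,0} = 1
G_B(16) = 1.
Combined Grundy value = 0 ⊕ 1 = 1.
A winning move leaves total XOR = 0, i.e. changes one component's Grundy value g to g ⊕ X where X is the current total.
Pile A: need g' = 0⊕1 = 1. Options: 11−4→G=1, 11−5→G=1. Hits: 2.
Pile B: need g' = 1⊕1 = 0. Options: 16−1→G=0, 16−2→G=2, 16−4→G=0, 16−5→G=2, 16−7→G=0. Hits: 3.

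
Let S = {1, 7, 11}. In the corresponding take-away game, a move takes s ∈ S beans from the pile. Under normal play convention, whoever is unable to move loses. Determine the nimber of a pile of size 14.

0

G(0) = 0
G(1) = mex{0} = 1
G(2) = mex{1} = 0
G(3) = mex{0} = 1
G(4) = mex{1} = 0
G(5) = mex{0} = 1
G(6) = mex{1} = 0
G(7) = mex{0,0} = 1
G(8) = mex{1,1} = 0
G(9) = mex{0,0} = 1
G(10) = mex{1,1} = 0
G(11) = mex{0,0,0} = 1
G(12) = mex{1,1,1} = 0
G(13) = mex{0,0,0} = 1
G(14) = mex{1,1,1} = 0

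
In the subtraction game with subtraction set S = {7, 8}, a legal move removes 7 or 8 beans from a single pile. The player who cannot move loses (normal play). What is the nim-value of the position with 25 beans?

n :  0  1  2  3  4  5  6  7  8  9 10 11 12 13 14 15 16 17 18 19 20 21 22 23 24 25
G :  0  0  0  0  0  0  0  1  1  1  1  1  1  1  2  0  0  0  0  0  0  0  1  1  1  1

1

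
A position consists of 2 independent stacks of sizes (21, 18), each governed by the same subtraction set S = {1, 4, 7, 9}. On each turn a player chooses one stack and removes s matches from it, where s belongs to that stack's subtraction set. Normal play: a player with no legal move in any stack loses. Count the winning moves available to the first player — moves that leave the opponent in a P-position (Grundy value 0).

All stacks use S = {1, 4, 7, 9}:
G(0) = 0
G(1) = mex{0} = 1
G(2) = mex{1} = 0
G(3) = mex{0} = 1
G(4) = mex{1,0} = 2
G(5) = mex{2,1} = 0
G(6) = mex{0,0} = 1
G(7) = mex{1,1,0} = 2
G(8) = mex{2,2,1} = 0
G(9) = mex{0,0,0,0} = 1
G(10) = mex{1,1,1,1} = 0
G(11) = mex{0,2,2,0} = 1
G(12) = mex{1,0,0,1} = 2
G(13) = mex{2,1,1,2} = 0
G(14) = mex{0,0,2,0} = 1
G(15) = mex{1,1,0,1} = 2
G(16) = mex{2,2,1,2} = 0
G(17) = mex{0,0,0,0} = 1
G(18) = mex{1,1,1,1} = 0
G(19) = mex{0,2,2,0} = 1
G(20) = mex{1,0,0,1} = 2
G(21) = mex{2,1,1,2} = 0
Stack A: G(21) = 0.
Stack B: G(18) = 0.
Combined Grundy value = 0 ⊕ 0 = 0.
A winning move leaves total XOR = 0, i.e. changes one component's Grundy value g to g ⊕ X where X is the current total.
Stack A: target g' = 0⊕0 = 0, but every legal move changes the Grundy value (mex property), so 0 moves.
Stack B: target g' = 0⊕0 = 0, but every legal move changes the Grundy value (mex property), so 0 moves.

0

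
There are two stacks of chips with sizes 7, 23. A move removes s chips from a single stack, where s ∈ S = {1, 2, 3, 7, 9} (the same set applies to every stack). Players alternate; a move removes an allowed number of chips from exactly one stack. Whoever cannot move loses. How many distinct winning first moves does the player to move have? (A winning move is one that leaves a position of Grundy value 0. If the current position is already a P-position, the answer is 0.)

All stacks use S = {1, 2, 3, 7, 9}:
G(0) = 0
G(1) = mex{0} = 1
G(2) = mex{1,0} = 2
G(3) = mex{2,1,0} = 3
G(4) = mex{3,2,1} = 0
G(5) = mex{0,3,2} = 1
G(6) = mex{1,0,3} = 2
G(7) = mex{2,1,0,0} = 3
G(8) = mex{3,2,1,1} = 0
G(9) = mex{0,3,2,2,0} = 1
G(10) = mex{1,0,3,3,1} = 2
G(11) = mex{2,1,0,0,2} = 3
G(12) = mex{3,2,1,1,3} = 0
G(13) = mex{0,3,2,2,0} = 1
G(14) = mex{1,0,3,3,1} = 2
G(15) = mex{2,1,0,0,2} = 3
G(16) = mex{3,2,1,1,3} = 0
G(17) = mex{0,3,2,2,0} = 1
G(18) = mex{1,0,3,3,1} = 2
G(19) = mex{2,1,0,0,2} = 3
G(20) = mex{3,2,1,1,3} = 0
G(21) = mex{0,3,2,2,0} = 1
G(22) = mex{1,0,3,3,1} = 2
G(23) = mex{2,1,0,0,2} = 3
Stack A: G(7) = 3.
Stack B: G(23) = 3.
Combined Grundy value = 3 ⊕ 3 = 0.
A winning move leaves total XOR = 0, i.e. changes one component's Grundy value g to g ⊕ X where X is the current total.
Stack A: target g' = 3⊕0 = 3, but every legal move changes the Grundy value (mex property), so 0 moves.
Stack B: target g' = 3⊕0 = 3, but every legal move changes the Grundy value (mex property), so 0 moves.

0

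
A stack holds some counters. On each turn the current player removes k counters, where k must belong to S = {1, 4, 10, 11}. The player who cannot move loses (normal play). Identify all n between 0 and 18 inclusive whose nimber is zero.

G(0) = 0
G(1) = mex{0} = 1
G(2) = mex{1} = 0
G(3) = mex{0} = 1
G(4) = mex{1,0} = 2
G(5) = mex{2,1} = 0
G(6) = mex{0,0} = 1
G(7) = mex{1,1} = 0
G(8) = mex{0,2} = 1
G(9) = mex{1,0} = 2
G(10) = mex{2,1,0} = 3
G(11) = mex{3,0,1,0} = 2
G(12) = mex{2,1,0,1} = 3
G(13) = mex{3,2,1,0} = 4
G(14) = mex{4,3,2,1} = 0
G(15) = mex{0,2,0,2} = 1
G(16) = mex{1,3,1,0} = 2
G(17) = mex{2,4,0,1} = 3
G(18) = mex{3,0,1,0} = 2
P-positions are exactly the n with G(n) = 0.

0, 2, 5, 7, 14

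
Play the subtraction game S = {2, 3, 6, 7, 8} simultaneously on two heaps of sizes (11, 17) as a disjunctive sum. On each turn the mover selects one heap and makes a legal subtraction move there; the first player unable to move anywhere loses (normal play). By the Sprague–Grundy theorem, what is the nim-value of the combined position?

2

All heaps use S = {2, 3, 6, 7, 8}:
G(0) = 0
G(1) = mex{} = 0
G(2) = mex{0} = 1
G(3) = mex{0,0} = 1
G(4) = mex{1,0} = 2
G(5) = mex{1,1} = 0
G(6) = mex{2,1,0} = 3
G(7) = mex{0,2,0,0} = 1
G(8) = mex{3,0,1,0,0} = 2
G(9) = mex{1,3,1,1,0} = 2
G(10) = mex{2,1,2,1,1} = 0
G(11) = mex{2,2,0,2,1} = 3
G(12) = mex{0,2,3,0,2} = 1
G(13) = mex{3,0,1,3,0} = 2
G(14) = mex{1,3,2,1,3} = 0
G(15) = mex{2,1,2,2,1} = 0
G(16) = mex{0,2,0,2,2} = 1
G(17) = mex{0,0,3,0,2} = 1
Heap A: G(11) = 3.
Heap B: G(17) = 1.
Combined Grundy value = 3 ⊕ 1 = 2.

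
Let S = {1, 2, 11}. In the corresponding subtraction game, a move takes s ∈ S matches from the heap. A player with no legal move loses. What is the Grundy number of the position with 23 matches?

2

n :  0  1  2  3  4  5  6  7  8  9 10 11 12 13 14 15 16 17 18 19 20 21 22 23
G :  0  1  2  0  1  2  0  1  2  0  1  2  0  1  2  0  1  2  0  1  2  0  1  2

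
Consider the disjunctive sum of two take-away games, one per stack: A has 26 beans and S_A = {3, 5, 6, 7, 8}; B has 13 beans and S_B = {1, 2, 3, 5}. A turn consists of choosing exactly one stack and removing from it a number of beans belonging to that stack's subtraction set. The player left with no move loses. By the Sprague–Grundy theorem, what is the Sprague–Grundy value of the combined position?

Stack A, S = {3, 5, 6, 7, 8}:
G(0) = 0
G(1) = mex{} = 0
G(2) = mex{} = 0
G(3) = mex{0} = 1
G(4) = mex{0} = 1
G(5) = mex{0,0} = 1
G(6) = mex{1,0,0} = 2
G(7) = mex{1,0,0,0} = 2
G(8) = mex{1,1,0,0,0} = 2
G(9) = mex{2,1,1,0,0} = 3
G(10) = mex{2,1,1,1,0} = 3
G(11) = mex{2,2,1,1,1} = 0
G(12) = mex{3,2,2,1,1} = 0
G(13) = mex{3,2,2,2,1} = 0
G(14) = mex{0,3,2,2,2} = 1
G(15) = mex{0,3,3,2,2} = 1
G(16) = mex{0,0,3,3,2} = 1
G(17) = mex{1,0,0,3,3} = 2
G(18) = mex{1,0,0,0,3} = 2
G(19) = mex{1,1,0,0,0} = 2
G(20) = mex{2,1,1,0,0} = 3
G(21) = mex{2,1,1,1,0} = 3
G(22) = mex{2,2,1,1,1} = 0
G(23) = mex{3,2,2,1,1} = 0
G(24) = mex{3,2,2,2,1} = 0
G(25) = mex{0,3,2,2,2} = 1
G(26) = mex{0,3,3,2,2} = 1
G_A(26) = 1.
Stack B, S = {1, 2, 3, 5}:
n :  0  1  2  3  4  5  6  7  8  9 10 11 12 13
G :  0  1  2  3  0  1  2  3  0  1  2  3  0  1
G_B(13) = 1.
Combined Grundy value = 1 ⊕ 1 = 0.

0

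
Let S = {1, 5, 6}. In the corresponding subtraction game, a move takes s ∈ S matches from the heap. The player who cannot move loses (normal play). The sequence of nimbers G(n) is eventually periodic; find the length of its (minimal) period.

n :  0  1  2  3  4  5  6  7  8  9 10 11 12 13 14 15 16 17 18 19 20 21 22 23
G :  0  1  0  1  0  1  2  3  2  3  2  0  1  0  1  0  1  2  3  2  3  2  0  1
G(n+11) = G(n) holds for n = 0,…,5 (a full window of length max(S) = 6), so the sequence is purely periodic with period 11.

11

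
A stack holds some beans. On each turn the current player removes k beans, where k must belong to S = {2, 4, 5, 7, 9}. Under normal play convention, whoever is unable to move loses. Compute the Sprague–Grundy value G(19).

G(0) = 0
G(1) = mex{} = 0
G(2) = mex{0} = 1
G(3) = mex{0} = 1
G(4) = mex{1,0} = 2
G(5) = mex{1,0,0} = 2
G(6) = mex{2,1,0} = 3
G(7) = mex{2,1,1,0} = 3
G(8) = mex{3,2,1,0} = 4
G(9) = mex{3,2,2,1,0} = 4
G(10) = mex{4,3,2,1,0} = 5
G(11) = mex{4,3,3,2,1} = 0
G(12) = mex{5,4,3,2,1} = 0
G(13) = mex{0,4,4,3,2} = 1
G(14) = mex{0,5,4,3,2} = 1
G(15) = mex{1,0,5,4,3} = 2
G(16) = mex{1,0,0,4,3} = 2
G(17) = mex{2,1,0,5,4} = 3
G(18) = mex{2,1,1,0,4} = 3
G(19) = mex{3,2,1,0,5} = 4

4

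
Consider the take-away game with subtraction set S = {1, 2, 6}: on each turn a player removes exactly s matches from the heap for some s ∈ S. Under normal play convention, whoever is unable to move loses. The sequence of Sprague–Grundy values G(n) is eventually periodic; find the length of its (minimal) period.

7

G(0) = 0
G(1) = mex{0} = 1
G(2) = mex{1,0} = 2
G(3) = mex{2,1} = 0
G(4) = mex{0,2} = 1
G(5) = mex{1,0} = 2
G(6) = mex{2,1,0} = 3
G(7) = mex{3,2,1} = 0
G(8) = mex{0,3,2} = 1
G(9) = mex{1,0,0} = 2
G(10) = mex{2,1,1} = 0
G(11) = mex{0,2,2} = 1
G(12) = mex{1,0,3} = 2
G(13) = mex{2,1,0} = 3
G(14) = mex{3,2,1} = 0
G(15) = mex{0,3,2} = 1
G(n+7) = G(n) holds for n = 0,…,5 (a full window of length max(S) = 6), so the sequence is purely periodic with period 7.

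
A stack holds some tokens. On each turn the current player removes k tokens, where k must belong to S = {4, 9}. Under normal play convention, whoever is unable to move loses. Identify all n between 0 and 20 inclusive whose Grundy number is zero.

0, 1, 2, 3, 8, 13, 14, 15, 16

n :  0  1  2  3  4  5  6  7  8  9 10 11 12 13 14 15 16 17 18 19 20
G :  0  0  0  0  1  1  1  1  0  2  2  2  1  0  0  0  0  1  1  1  1
P-positions are exactly the n with G(n) = 0.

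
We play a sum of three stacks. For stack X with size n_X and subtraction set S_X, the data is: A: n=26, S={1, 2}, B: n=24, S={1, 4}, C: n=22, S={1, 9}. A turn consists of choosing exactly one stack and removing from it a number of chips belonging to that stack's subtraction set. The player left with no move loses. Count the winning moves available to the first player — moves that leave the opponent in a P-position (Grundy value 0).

0

Stack A, S = {1, 2}:
n :  0  1  2  3  4  5  6  7  8  9 10 11 12 13 14 15 16 17 18 19 20 21 22 23 24 25 26
G :  0  1  2  0  1  2  0  1  2  0  1  2  0  1  2  0  1  2  0  1  2  0  1  2  0  1  2
G_A(26) = 2.
Stack B, S = {1, 4}:
G(0) = 0
G(1) = mex{0} = 1
G(2) = mex{1} = 0
G(3) = mex{0} = 1
G(4) = mex{1,0} = 2
G(5) = mex{2,1} = 0
G(6) = mex{0,0} = 1
G(7) = mex{1,1} = 0
G(8) = mex{0,2} = 1
G(9) = mex{1,0} = 2
G(10) = mex{2,1} = 0
G(11) = mex{0,0} = 1
G(12) = mex{1,1} = 0
G(13) = mex{0,2} = 1
G(14) = mex{1,0} = 2
G(15) = mex{2,1} = 0
G(16) = mex{0,0} = 1
G(17) = mex{1,1} = 0
G(18) = mex{0,2} = 1
G(19) = mex{1,0} = 2
G(20) = mex{2,1} = 0
G(21) = mex{0,0} = 1
G(22) = mex{1,1} = 0
G(23) = mex{0,2} = 1
G(24) = mex{1,0} = 2
G_B(24) = 2.
Stack C, S = {1, 9}:
G(0) = 0
G(1) = mex{0} = 1
G(2) = mex{1} = 0
G(3) = mex{0} = 1
G(4) = mex{1} = 0
G(5) = mex{0} = 1
G(6) = mex{1} = 0
G(7) = mex{0} = 1
G(8) = mex{1} = 0
G(9) = mex{0,0} = 1
G(10) = mex{1,1} = 0
G(11) = mex{0,0} = 1
G(12) = mex{1,1} = 0
G(13) = mex{0,0} = 1
G(14) = mex{1,1} = 0
G(15) = mex{0,0} = 1
G(16) = mex{1,1} = 0
G(17) = mex{0,0} = 1
G(18) = mex{1,1} = 0
G(19) = mex{0,0} = 1
G(20) = mex{1,1} = 0
G(21) = mex{0,0} = 1
G(22) = mex{1,1} = 0
G_C(22) = 0.
Combined Grundy value = 2 ⊕ 2 ⊕ 0 = 0.
A winning move leaves total XOR = 0, i.e. changes one component's Grundy value g to g ⊕ X where X is the current total.
Stack A: target g' = 2⊕0 = 2, but every legal move changes the Grundy value (mex property), so 0 moves.
Stack B: target g' = 2⊕0 = 2, but every legal move changes the Grundy value (mex property), so 0 moves.
Stack C: target g' = 0⊕0 = 0, but every legal move changes the Grundy value (mex property), so 0 moves.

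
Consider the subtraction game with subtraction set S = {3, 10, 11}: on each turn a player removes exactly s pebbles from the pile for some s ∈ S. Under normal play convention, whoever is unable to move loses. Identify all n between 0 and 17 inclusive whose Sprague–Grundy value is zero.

0, 1, 2, 6, 7, 8, 14, 15

n :  0  1  2  3  4  5  6  7  8  9 10 11 12 13 14 15 16 17
G :  0  0  0  1  1  1  0  0  0  1  1  1  2  2  0  0  3  1
P-positions are exactly the n with G(n) = 0.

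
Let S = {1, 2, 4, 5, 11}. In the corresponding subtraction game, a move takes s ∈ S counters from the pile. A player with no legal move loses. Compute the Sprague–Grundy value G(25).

1

G(0) = 0
G(1) = mex{0} = 1
G(2) = mex{1,0} = 2
G(3) = mex{2,1} = 0
G(4) = mex{0,2,0} = 1
G(5) = mex{1,0,1,0} = 2
G(6) = mex{2,1,2,1} = 0
G(7) = mex{0,2,0,2} = 1
G(8) = mex{1,0,1,0} = 2
G(9) = mex{2,1,2,1} = 0
G(10) = mex{0,2,0,2} = 1
G(11) = mex{1,0,1,0,0} = 2
G(12) = mex{2,1,2,1,1} = 0
G(13) = mex{0,2,0,2,2} = 1
G(14) = mex{1,0,1,0,0} = 2
G(15) = mex{2,1,2,1,1} = 0
G(16) = mex{0,2,0,2,2} = 1
G(17) = mex{1,0,1,0,0} = 2
G(18) = mex{2,1,2,1,1} = 0
G(19) = mex{0,2,0,2,2} = 1
G(20) = mex{1,0,1,0,0} = 2
G(21) = mex{2,1,2,1,1} = 0
G(22) = mex{0,2,0,2,2} = 1
G(23) = mex{1,0,1,0,0} = 2
G(24) = mex{2,1,2,1,1} = 0
G(25) = mex{0,2,0,2,2} = 1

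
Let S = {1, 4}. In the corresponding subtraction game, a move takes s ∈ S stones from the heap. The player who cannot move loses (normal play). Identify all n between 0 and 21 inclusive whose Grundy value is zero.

n :  0  1  2  3  4  5  6  7  8  9 10 11 12 13 14 15 16 17 18 19 20 21
G :  0  1  0  1  2  0  1  0  1  2  0  1  0  1  2  0  1  0  1  2  0  1
P-positions are exactly the n with G(n) = 0.

0, 2, 5, 7, 10, 12, 15, 17, 20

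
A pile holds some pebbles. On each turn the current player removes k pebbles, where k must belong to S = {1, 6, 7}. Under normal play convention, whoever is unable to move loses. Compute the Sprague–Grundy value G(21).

3

n :  0  1  2  3  4  5  6  7  8  9 10 11 12 13 14 15 16 17 18 19 20 21
G :  0  1  0  1  0  1  2  3  2  3  2  3  0  1  0  1  0  1  2  3  2  3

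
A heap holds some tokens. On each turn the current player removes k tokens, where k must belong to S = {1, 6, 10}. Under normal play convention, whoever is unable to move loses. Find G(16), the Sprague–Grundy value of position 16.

0

n :  0  1  2  3  4  5  6  7  8  9 10 11 12 13 14 15 16
G :  0  1  0  1  0  1  2  0  1  0  1  0  1  2  3  2  0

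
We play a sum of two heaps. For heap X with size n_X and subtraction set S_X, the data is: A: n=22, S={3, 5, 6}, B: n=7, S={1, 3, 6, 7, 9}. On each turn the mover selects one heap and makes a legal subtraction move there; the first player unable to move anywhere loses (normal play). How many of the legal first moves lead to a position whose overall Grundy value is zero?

Heap A, S = {3, 5, 6}:
G(0) = 0
G(1) = mex{} = 0
G(2) = mex{} = 0
G(3) = mex{0} = 1
G(4) = mex{0} = 1
G(5) = mex{0,0} = 1
G(6) = mex{1,0,0} = 2
G(7) = mex{1,0,0} = 2
G(8) = mex{1,1,0} = 2
G(9) = mex{2,1,1} = 0
G(10) = mex{2,1,1} = 0
G(11) = mex{2,2,1} = 0
G(12) = mex{0,2,2} = 1
G(13) = mex{0,2,2} = 1
G(14) = mex{0,0,2} = 1
G(15) = mex{1,0,0} = 2
G(16) = mex{1,0,0} = 2
G(17) = mex{1,1,0} = 2
G(18) = mex{2,1,1} = 0
G(19) = mex{2,1,1} = 0
G(20) = mex{2,2,1} = 0
G(21) = mex{0,2,2} = 1
G(22) = mex{0,2,2} = 1
G_A(22) = 1.
Heap B, S = {1, 3, 6, 7, 9}:
n : 0 1 2 3 4 5 6 7
G : 0 1 0 1 0 1 2 3
G_B(7) = 3.
Combined Grundy value = 1 ⊕ 3 = 2.
A winning move leaves total XOR = 0, i.e. changes one component's Grundy value g to g ⊕ X where X is the current total.
Heap A: need g' = 1⊕2 = 3. Options: 22−3→G=0, 22−5→G=2, 22−6→G=2. Hits: 0.
Heap B: need g' = 3⊕2 = 1. Options: 7−1→G=2, 7−3→G=0, 7−6→G=1, 7−7→G=0. Hits: 1.

1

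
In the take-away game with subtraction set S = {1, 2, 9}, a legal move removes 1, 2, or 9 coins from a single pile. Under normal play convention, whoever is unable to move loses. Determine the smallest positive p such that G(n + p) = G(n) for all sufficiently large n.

G(0) = 0
G(1) = mex{0} = 1
G(2) = mex{1,0} = 2
G(3) = mex{2,1} = 0
G(4) = mex{0,2} = 1
G(5) = mex{1,0} = 2
G(6) = mex{2,1} = 0
G(7) = mex{0,2} = 1
G(8) = mex{1,0} = 2
G(9) = mex{2,1,0} = 3
G(10) = mex{3,2,1} = 0
G(11) = mex{0,3,2} = 1
G(12) = mex{1,0,0} = 2
G(13) = mex{2,1,1} = 0
G(14) = mex{0,2,2} = 1
G(15) = mex{1,0,0} = 2
G(16) = mex{2,1,1} = 0
G(17) = mex{0,2,2} = 1
G(18) = mex{1,0,3} = 2
G(19) = mex{2,1,0} = 3
G(20) = mex{3,2,1} = 0
G(21) = mex{0,3,2} = 1
G(n+10) = G(n) holds for n = 0,…,8 (a full window of length max(S) = 9), so the sequence is purely periodic with period 10.

10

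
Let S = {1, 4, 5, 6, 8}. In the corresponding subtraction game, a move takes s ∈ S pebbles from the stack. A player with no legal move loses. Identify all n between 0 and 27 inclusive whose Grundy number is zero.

0, 2, 9, 11, 18, 20, 27

G(0) = 0
G(1) = mex{0} = 1
G(2) = mex{1} = 0
G(3) = mex{0} = 1
G(4) = mex{1,0} = 2
G(5) = mex{2,1,0} = 3
G(6) = mex{3,0,1,0} = 2
G(7) = mex{2,1,0,1} = 3
G(8) = mex{3,2,1,0,0} = 4
G(9) = mex{4,3,2,1,1} = 0
G(10) = mex{0,2,3,2,0} = 1
G(11) = mex{1,3,2,3,1} = 0
G(12) = mex{0,4,3,2,2} = 1
G(13) = mex{1,0,4,3,3} = 2
G(14) = mex{2,1,0,4,2} = 3
G(15) = mex{3,0,1,0,3} = 2
G(16) = mex{2,1,0,1,4} = 3
G(17) = mex{3,2,1,0,0} = 4
G(18) = mex{4,3,2,1,1} = 0
G(19) = mex{0,2,3,2,0} = 1
G(20) = mex{1,3,2,3,1} = 0
G(21) = mex{0,4,3,2,2} = 1
G(22) = mex{1,0,4,3,3} = 2
G(23) = mex{2,1,0,4,2} = 3
G(24) = mex{3,0,1,0,3} = 2
G(25) = mex{2,1,0,1,4} = 3
G(26) = mex{3,2,1,0,0} = 4
G(27) = mex{4,3,2,1,1} = 0
P-positions are exactly the n with G(n) = 0.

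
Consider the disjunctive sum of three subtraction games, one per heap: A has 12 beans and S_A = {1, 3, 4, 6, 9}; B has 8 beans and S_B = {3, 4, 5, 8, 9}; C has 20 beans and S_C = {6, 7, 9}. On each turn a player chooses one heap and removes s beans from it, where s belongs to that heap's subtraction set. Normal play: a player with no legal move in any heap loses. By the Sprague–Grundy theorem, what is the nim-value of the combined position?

2

Heap A, S = {1, 3, 4, 6, 9}:
G(0) = 0
G(1) = mex{0} = 1
G(2) = mex{1} = 0
G(3) = mex{0,0} = 1
G(4) = mex{1,1,0} = 2
G(5) = mex{2,0,1} = 3
G(6) = mex{3,1,0,0} = 2
G(7) = mex{2,2,1,1} = 0
G(8) = mex{0,3,2,0} = 1
G(9) = mex{1,2,3,1,0} = 4
G(10) = mex{4,0,2,2,1} = 3
G(11) = mex{3,1,0,3,0} = 2
G(12) = mex{2,4,1,2,1} = 0
G_A(12) = 0.
Heap B, S = {3, 4, 5, 8, 9}:
n : 0 1 2 3 4 5 6 7 8
G : 0 0 0 1 1 1 2 2 2
G_B(8) = 2.
Heap C, S = {6, 7, 9}:
n :  0  1  2  3  4  5  6  7  8  9 10 11 12 13 14 15 16 17 18 19 20
G :  0  0  0  0  0  0  1  1  1  1  1  1  2  2  2  0  0  0  0  0  0
G_C(20) = 0.
Combined Grundy value = 0 ⊕ 2 ⊕ 0 = 2.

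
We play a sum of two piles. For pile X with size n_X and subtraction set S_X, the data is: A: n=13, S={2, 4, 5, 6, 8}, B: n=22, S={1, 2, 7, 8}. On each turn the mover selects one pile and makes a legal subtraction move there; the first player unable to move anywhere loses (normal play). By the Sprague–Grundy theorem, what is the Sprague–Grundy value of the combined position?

0

Pile A, S = {2, 4, 5, 6, 8}:
G(0) = 0
G(1) = mex{} = 0
G(2) = mex{0} = 1
G(3) = mex{0} = 1
G(4) = mex{1,0} = 2
G(5) = mex{1,0,0} = 2
G(6) = mex{2,1,0,0} = 3
G(7) = mex{2,1,1,0} = 3
G(8) = mex{3,2,1,1,0} = 4
G(9) = mex{3,2,2,1,0} = 4
G(10) = mex{4,3,2,2,1} = 0
G(11) = mex{4,3,3,2,1} = 0
G(12) = mex{0,4,3,3,2} = 1
G(13) = mex{0,4,4,3,2} = 1
G_A(13) = 1.
Pile B, S = {1, 2, 7, 8}:
n :  0  1  2  3  4  5  6  7  8  9 10 11 12 13 14 15 16 17 18 19 20 21 22
G :  0  1  2  0  1  2  0  1  2  0  1  2  0  1  2  0  1  2  0  1  2  0  1
G_B(22) = 1.
Combined Grundy value = 1 ⊕ 1 = 0.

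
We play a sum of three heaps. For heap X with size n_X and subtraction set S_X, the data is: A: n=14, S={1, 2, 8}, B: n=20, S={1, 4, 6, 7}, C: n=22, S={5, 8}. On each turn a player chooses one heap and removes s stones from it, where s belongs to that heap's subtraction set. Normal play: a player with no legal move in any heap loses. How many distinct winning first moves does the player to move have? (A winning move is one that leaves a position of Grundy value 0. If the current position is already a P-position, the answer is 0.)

Heap A, S = {1, 2, 8}:
n :  0  1  2  3  4  5  6  7  8  9 10 11 12 13 14
G :  0  1  2  0  1  2  0  1  2  0  1  2  0  1  2
G_A(14) = 2.
Heap B, S = {1, 4, 6, 7}:
n :  0  1  2  3  4  5  6  7  8  9 10 11 12 13 14 15 16 17 18 19 20
G :  0  1  0  1  2  0  1  2  3  2  0  1  2  0  1  0  1  2  0  1  2
G_B(20) = 2.
Heap C, S = {5, 8}:
n :  0  1  2  3  4  5  6  7  8  9 10 11 12 13 14 15 16 17 18 19 20 21 22
G :  0  0  0  0  0  1  1  1  1  1  2  2  2  0  0  0  0  0  1  1  1  1  1
G_C(22) = 1.
Combined Grundy value = 2 ⊕ 2 ⊕ 1 = 1.
A winning move leaves total XOR = 0, i.e. changes one component's Grundy value g to g ⊕ X where X is the current total.
Heap A: need g' = 2⊕1 = 3. Options: 14−1→G=1, 14−2→G=0, 14−8→G=0. Hits: 0.
Heap B: need g' = 2⊕1 = 3. Options: 20−1→G=1, 20−4→G=1, 20−6→G=1, 20−7→G=0. Hits: 0.
Heap C: need g' = 1⊕1 = 0. Options: 22−5→G=0, 22−8→G=0. Hits: 2.

2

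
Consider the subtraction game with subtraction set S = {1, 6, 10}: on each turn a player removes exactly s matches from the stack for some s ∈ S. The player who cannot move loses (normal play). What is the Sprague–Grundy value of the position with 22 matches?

n :  0  1  2  3  4  5  6  7  8  9 10 11 12 13 14 15 16 17 18 19 20 21 22
G :  0  1  0  1  0  1  2  0  1  0  1  0  1  2  3  2  0  1  0  1  0  1  2

2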